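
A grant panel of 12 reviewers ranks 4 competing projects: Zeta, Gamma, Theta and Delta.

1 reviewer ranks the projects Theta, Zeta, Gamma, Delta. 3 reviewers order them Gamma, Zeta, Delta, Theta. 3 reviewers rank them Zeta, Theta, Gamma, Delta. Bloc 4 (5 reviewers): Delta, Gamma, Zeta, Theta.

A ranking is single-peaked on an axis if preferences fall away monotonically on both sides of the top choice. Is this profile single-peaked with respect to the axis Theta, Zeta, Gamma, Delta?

yes

Axis positions: Theta=1, Zeta=2, Gamma=3, Delta=4.
Bloc 1 (peak Theta at position 1): ranking walks positions 1-2-3-4, expanding outward from the peak — single-peaked.
Bloc 2 (peak Gamma at position 3): ranking walks positions 3-2-4-1, expanding outward from the peak — single-peaked.
Bloc 3 (peak Zeta at position 2): ranking walks positions 2-1-3-4, expanding outward from the peak — single-peaked.
Bloc 4 (peak Delta at position 4): ranking walks positions 4-3-2-1, expanding outward from the peak — single-peaked.
Every ranking is single-peaked on this axis.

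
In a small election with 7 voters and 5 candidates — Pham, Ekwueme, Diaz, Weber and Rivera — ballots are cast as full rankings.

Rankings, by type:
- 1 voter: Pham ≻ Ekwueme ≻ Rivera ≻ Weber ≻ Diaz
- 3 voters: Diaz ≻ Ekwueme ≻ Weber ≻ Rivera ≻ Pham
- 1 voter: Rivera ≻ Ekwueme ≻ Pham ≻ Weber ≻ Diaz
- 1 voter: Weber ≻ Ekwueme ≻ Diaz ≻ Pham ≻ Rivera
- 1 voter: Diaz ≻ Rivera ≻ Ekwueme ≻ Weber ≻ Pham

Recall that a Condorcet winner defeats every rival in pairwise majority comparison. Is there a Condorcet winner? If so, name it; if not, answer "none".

Diaz

Check each pair by majority over 7 ballots:
Pham vs Ekwueme: Pham preferred on 1 ballot; Ekwueme wins 6–1.
Pham vs Diaz: Pham is ranked higher on 1+1 = 2 ballots, Diaz on 5. Diaz wins 5–2.
Pham vs Weber: 1+1 = 2 for Pham, 5 for Weber — Weber by 5–2.
Pham vs Rivera: Pham is ranked higher on 1+1 = 2 ballots, Rivera on 5. Rivera wins 5–2.
Ekwueme vs Diaz: Ekwueme preferred on 1+1+1 = 3 ballots; Diaz wins 4–3.
Ekwueme vs Weber: 6 to 1, Ekwueme.
Ekwueme vs Rivera: Ekwueme preferred on 1+3+1 = 5 ballots; Ekwueme wins 5–2.
Diaz vs Weber: Diaz preferred on 3+1 = 4 ballots; Diaz wins 4–3.
Diaz vs Rivera: Diaz is ranked higher on 3+1+1 = 5 ballots, Rivera on 2. Diaz wins 5–2.
Weber vs Rivera: Weber preferred on 3+1 = 4 ballots; Weber wins 4–3.
Diaz beats each of Pham, Ekwueme, Weber, Rivera — Diaz is the Condorcet winner.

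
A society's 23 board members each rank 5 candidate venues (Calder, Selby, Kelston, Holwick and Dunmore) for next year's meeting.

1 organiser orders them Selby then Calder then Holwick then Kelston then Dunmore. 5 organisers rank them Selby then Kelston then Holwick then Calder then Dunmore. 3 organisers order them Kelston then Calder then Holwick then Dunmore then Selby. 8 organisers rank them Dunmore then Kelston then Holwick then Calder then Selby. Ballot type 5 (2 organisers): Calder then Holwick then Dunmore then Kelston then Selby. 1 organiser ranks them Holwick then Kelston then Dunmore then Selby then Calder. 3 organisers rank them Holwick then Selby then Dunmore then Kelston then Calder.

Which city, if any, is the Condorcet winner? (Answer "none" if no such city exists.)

Head-to-head results (23 organisers):
Calder vs Selby: Calder, 13–10.
Calder vs Kelston: Calder is ranked higher on 1+2 = 3 ballots, Kelston on 20. Kelston wins 20–3.
Calder–Holwick: Holwick 17–6.
Calder vs Dunmore: Dunmore, 12–11.
Selby–Kelston: Kelston 14–9.
Selby vs Holwick: Holwick, 17–6.
Selby–Dunmore: Dunmore 14–9.
Kelston vs Holwick: 5+3+8 = 16 for Kelston, 7 for Holwick — Kelston by 16–7.
Kelston vs Dunmore: Kelston is ranked higher on 1+5+3+1 = 10 ballots, Dunmore on 13. Dunmore wins 13–10.
Holwick vs Dunmore: 15 to 8, Holwick.
Each city drops at least one matchup (Calder loses to Kelston; Selby loses to Calder; Kelston loses to Dunmore; Holwick loses to Kelston; Dunmore loses to Holwick); the cycle Kelston beats Holwick beats Dunmore beats Kelston rules out a Condorcet winner.

none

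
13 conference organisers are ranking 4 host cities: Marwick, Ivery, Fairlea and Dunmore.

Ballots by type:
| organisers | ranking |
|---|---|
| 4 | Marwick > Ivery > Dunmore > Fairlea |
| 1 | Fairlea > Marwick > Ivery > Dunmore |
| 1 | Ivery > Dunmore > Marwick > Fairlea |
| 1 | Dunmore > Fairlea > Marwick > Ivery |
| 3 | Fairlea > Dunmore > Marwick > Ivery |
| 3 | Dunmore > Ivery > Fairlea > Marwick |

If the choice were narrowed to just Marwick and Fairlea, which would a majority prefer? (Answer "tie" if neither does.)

Fairlea

Ballots ranking Marwick above Fairlea: 4 + 1 = 5.
Ballots ranking Fairlea above Marwick: 13 − 5 = 8.
Fairlea wins the head-to-head 8–5.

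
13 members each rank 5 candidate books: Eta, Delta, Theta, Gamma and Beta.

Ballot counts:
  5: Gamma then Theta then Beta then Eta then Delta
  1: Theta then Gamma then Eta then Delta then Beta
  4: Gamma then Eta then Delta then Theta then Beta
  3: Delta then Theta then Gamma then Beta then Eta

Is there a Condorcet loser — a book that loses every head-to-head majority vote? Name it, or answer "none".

Head-to-head results (13 members):
Eta vs Delta: 10 to 3, Eta.
Eta–Theta: Theta 9–4.
Eta vs Gamma: Gamma wins 13–0.
Eta vs Beta: 1+4 = 5 for Eta, 8 for Beta — Beta by 8–5.
Delta vs Theta: Delta is ranked higher on 4+3 = 7 ballots, Theta on 6. Delta wins 7–6.
Delta vs Gamma: Gamma wins 10–3.
Delta vs Beta: Delta wins 8–5.
Theta vs Gamma: Gamma wins 9–4.
Theta vs Beta: Theta preferred on 5+1+4+3 = 13 ballots; Theta wins 13–0.
Gamma vs Beta: Gamma, 13–0.
No book is winless: Eta beats Delta; Delta beats Theta; Theta beats Eta; Gamma beats Eta; Beta beats Eta. There is no Condorcet loser.

none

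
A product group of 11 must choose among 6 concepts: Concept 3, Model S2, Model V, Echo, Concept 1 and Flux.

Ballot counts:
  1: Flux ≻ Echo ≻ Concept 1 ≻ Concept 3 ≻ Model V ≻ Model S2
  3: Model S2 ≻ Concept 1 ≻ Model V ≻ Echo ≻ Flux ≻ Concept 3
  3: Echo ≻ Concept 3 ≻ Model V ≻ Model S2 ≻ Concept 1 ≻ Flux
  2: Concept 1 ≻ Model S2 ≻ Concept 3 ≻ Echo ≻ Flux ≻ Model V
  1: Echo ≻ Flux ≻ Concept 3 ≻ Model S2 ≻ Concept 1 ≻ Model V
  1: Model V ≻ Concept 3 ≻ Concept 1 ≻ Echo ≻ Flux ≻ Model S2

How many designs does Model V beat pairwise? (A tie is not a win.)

1

Model V against each rival (11 engineers):
Model V vs Concept 3: Concept 3, 7–4.
Model V–Model S2: Model S2 6–5.
Model V vs Echo: Echo, 7–4.
Model V vs Concept 1: Model V is ranked higher on 3+1 = 4 ballots, Concept 1 on 7. Concept 1 wins 7–4.
Model V vs Flux: Model V preferred on 3+3+1 = 7 ballots; Model V wins 7–4.
Model V beats Flux; loses to Concept 3, Model S2, Echo, Concept 1 — 1 pairwise win.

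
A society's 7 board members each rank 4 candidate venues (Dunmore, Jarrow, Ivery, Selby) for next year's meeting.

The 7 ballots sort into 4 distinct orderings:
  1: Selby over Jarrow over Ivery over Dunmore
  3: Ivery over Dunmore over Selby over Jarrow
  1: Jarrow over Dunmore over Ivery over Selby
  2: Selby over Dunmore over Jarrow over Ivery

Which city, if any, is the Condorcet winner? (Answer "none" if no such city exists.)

Check each pair by majority over 7 ballots:
Dunmore vs Jarrow: Dunmore wins 5–2.
Dunmore vs Ivery: Ivery, 4–3.
Dunmore vs Selby: Dunmore wins 4–3.
Jarrow–Ivery: Jarrow 4–3.
Jarrow vs Selby: Selby, 6–1.
Ivery–Selby: Ivery 4–3.
No city is unbeaten: Dunmore loses to Ivery; Jarrow loses to Dunmore; Ivery loses to Jarrow; Selby loses to Dunmore. In particular Dunmore → Jarrow → Ivery → Dunmore is a majority cycle — no Condorcet winner exists.

none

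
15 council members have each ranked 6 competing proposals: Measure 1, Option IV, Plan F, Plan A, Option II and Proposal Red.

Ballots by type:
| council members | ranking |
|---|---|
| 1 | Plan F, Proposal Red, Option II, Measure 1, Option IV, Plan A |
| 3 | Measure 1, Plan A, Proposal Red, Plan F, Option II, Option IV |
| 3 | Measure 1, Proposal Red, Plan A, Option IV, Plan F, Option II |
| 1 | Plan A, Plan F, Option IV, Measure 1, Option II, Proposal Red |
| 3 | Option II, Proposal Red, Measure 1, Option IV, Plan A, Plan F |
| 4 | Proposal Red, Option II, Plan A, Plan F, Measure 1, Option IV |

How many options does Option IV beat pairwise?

0

Option IV against each rival (15 council members):
Option IV vs Measure 1: Option IV preferred on 1 ballot; Measure 1 wins 14–1.
Option IV vs Plan F: Plan F, 9–6.
Option IV vs Plan A: Plan A, 11–4.
Option IV vs Option II: Option II wins 11–4.
Option IV vs Proposal Red: Option IV preferred on 1 ballot; Proposal Red wins 14–1.
Option IV beats no one; loses to Measure 1, Plan F, Plan A, Option II, Proposal Red — 0 pairwise wins.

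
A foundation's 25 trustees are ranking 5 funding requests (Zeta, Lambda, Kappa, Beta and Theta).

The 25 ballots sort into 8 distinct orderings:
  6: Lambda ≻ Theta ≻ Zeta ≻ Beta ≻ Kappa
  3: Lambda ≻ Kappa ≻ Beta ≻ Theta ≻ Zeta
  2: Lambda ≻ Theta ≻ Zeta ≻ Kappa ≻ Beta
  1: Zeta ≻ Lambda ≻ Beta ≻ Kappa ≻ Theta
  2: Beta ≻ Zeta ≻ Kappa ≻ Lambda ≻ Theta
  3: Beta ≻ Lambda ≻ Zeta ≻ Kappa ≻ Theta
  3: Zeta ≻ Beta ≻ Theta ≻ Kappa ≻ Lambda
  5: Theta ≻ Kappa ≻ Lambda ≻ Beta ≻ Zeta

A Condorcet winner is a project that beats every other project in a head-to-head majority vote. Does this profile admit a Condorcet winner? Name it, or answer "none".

Pairwise majorities:
Zeta vs Lambda: 1+2+3 = 6 for Zeta, 19 for Lambda — Lambda by 19–6.
Zeta vs Kappa: Zeta, 17–8.
Zeta vs Beta: 6+2+1+3 = 12 for Zeta, 13 for Beta — Beta by 13–12.
Zeta vs Theta: Theta, 16–9.
Lambda–Kappa: Lambda 15–10.
Lambda vs Beta: 6+3+2+1+5 = 17 for Lambda, 8 for Beta — Lambda by 17–8.
Lambda vs Theta: Lambda is ranked higher on 6+3+2+1+2+3 = 17 ballots, Theta on 8. Lambda wins 17–8.
Kappa vs Beta: Kappa is ranked higher on 3+2+5 = 10 ballots, Beta on 15. Beta wins 15–10.
Kappa vs Theta: Kappa preferred on 3+1+2+3 = 9 ballots; Theta wins 16–9.
Beta vs Theta: 3+1+2+3+3 = 12 for Beta, 13 for Theta — Theta by 13–12.
Lambda beats each of Zeta, Kappa, Beta, Theta — Lambda is the Condorcet winner.

Lambda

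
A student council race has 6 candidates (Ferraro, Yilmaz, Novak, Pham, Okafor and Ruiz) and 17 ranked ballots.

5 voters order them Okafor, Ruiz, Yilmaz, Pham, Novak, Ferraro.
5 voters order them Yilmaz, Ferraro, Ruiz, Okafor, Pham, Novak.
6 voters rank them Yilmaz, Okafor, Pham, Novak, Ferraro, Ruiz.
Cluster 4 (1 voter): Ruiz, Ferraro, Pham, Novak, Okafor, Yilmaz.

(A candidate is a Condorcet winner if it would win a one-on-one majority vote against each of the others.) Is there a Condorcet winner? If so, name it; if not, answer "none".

Pairwise majorities:
Ferraro–Yilmaz: Yilmaz 16–1.
Ferraro–Novak: Novak 11–6.
Ferraro vs Pham: Pham, 11–6.
Ferraro vs Okafor: Ferraro preferred on 5+1 = 6 ballots; Okafor wins 11–6.
Ferraro vs Ruiz: 11 to 6, Ferraro.
Yilmaz vs Novak: Yilmaz preferred on 5+5+6 = 16 ballots; Yilmaz wins 16–1.
Yilmaz vs Pham: Yilmaz is ranked higher on 5+5+6 = 16 ballots, Pham on 1. Yilmaz wins 16–1.
Yilmaz vs Okafor: Yilmaz, 11–6.
Yilmaz vs Ruiz: Yilmaz, 11–6.
Novak vs Pham: Novak is ranked higher on 0 ballots, Pham on 17. Pham wins 17–0.
Novak vs Okafor: Okafor, 16–1.
Novak vs Ruiz: Ruiz, 11–6.
Pham vs Okafor: 1 to 16, Okafor.
Pham vs Ruiz: 6 for Pham, 11 for Ruiz — Ruiz by 11–6.
Okafor vs Ruiz: Okafor is ranked higher on 5+6 = 11 ballots, Ruiz on 6. Okafor wins 11–6.
Yilmaz defeats every rival head-to-head and is the Condorcet winner.

Yilmaz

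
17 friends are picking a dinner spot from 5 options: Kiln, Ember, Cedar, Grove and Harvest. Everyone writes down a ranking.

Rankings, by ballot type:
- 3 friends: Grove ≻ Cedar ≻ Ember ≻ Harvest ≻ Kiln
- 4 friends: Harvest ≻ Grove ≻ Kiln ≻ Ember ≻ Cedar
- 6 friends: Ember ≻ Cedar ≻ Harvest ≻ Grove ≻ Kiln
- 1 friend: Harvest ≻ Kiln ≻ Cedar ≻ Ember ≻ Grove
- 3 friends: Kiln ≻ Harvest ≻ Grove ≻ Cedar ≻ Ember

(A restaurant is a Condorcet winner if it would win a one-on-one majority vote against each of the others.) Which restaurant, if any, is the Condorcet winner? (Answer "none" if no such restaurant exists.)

none

Check each pair by majority over 17 ballots:
Kiln–Ember: Ember 9–8.
Kiln–Cedar: Cedar 9–8.
Kiln vs Grove: Grove, 13–4.
Kiln–Harvest: Harvest 14–3.
Ember vs Cedar: Ember wins 10–7.
Ember vs Grove: Grove, 10–7.
Ember–Harvest: Ember 9–8.
Cedar–Grove: Grove 10–7.
Cedar vs Harvest: Cedar wins 9–8.
Grove–Harvest: Harvest 14–3.
Every restaurant loses at least once (Kiln loses to Ember; Ember loses to Grove; Cedar loses to Ember; Grove loses to Harvest; Harvest loses to Ember). The majority relation contains the cycle Ember > Harvest > Grove > Ember, so there is no Condorcet winner.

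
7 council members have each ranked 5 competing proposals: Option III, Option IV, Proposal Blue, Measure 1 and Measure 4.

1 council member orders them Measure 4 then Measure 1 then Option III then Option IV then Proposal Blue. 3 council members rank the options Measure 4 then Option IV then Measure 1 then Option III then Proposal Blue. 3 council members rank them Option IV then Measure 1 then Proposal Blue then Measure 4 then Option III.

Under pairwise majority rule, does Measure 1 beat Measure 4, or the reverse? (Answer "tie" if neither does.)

Ballots ranking Measure 1 above Measure 4: 3.
Ballots ranking Measure 4 above Measure 1: 7 − 3 = 4.
Measure 4 wins the head-to-head 4–3.

Measure 4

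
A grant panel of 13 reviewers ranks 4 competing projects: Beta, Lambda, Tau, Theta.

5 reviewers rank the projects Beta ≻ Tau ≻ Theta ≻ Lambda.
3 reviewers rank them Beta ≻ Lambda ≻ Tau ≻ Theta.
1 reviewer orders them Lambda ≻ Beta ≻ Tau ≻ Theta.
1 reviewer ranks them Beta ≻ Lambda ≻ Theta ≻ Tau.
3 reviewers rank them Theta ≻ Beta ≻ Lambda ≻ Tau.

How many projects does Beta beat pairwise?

3

Beta against each rival (13 reviewers):
Beta vs Lambda: Beta wins 12–1.
Beta vs Tau: Beta, 13–0.
Beta vs Theta: 5+3+1+1 = 10 for Beta, 3 for Theta — Beta by 10–3.
Beta beats Lambda, Tau, Theta — 3 pairwise wins.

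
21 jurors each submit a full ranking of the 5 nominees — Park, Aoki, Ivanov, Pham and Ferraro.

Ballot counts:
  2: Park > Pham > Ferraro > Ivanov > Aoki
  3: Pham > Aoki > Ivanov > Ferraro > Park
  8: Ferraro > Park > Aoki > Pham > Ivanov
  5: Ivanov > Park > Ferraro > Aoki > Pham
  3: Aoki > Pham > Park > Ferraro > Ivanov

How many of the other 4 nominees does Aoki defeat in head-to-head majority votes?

Aoki against each rival (21 jurors):
Aoki–Park: Park 15–6.
Aoki vs Ivanov: 14 to 7, Aoki.
Aoki vs Pham: 8+5+3 = 16 for Aoki, 5 for Pham — Aoki by 16–5.
Aoki vs Ferraro: Ferraro wins 15–6.
Aoki beats Ivanov, Pham; loses to Park, Ferraro — 2 pairwise wins.

2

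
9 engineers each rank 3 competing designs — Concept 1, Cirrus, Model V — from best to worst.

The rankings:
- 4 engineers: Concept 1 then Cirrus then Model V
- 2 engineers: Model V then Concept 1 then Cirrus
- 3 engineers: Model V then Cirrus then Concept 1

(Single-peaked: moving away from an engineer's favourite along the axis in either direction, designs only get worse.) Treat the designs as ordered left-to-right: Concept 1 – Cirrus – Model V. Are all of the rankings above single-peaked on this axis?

Axis positions: Concept 1=1, Cirrus=2, Model V=3.
Group 1 (peak Concept 1 at position 1): ranking walks positions 1-2-3, expanding outward from the peak — single-peaked.
Group 2: ranking walks positions 3-1-2; Concept 1 is ranked above Cirrus even though Cirrus lies between Concept 1 and the peak Model V on the axis — preferences dip and rise again. Not single-peaked.
Group 3 (peak Model V at position 3): ranking walks positions 3-2-1, expanding outward from the peak — single-peaked.
Group 2 violates single-peakedness, so the profile is not single-peaked on this axis.

no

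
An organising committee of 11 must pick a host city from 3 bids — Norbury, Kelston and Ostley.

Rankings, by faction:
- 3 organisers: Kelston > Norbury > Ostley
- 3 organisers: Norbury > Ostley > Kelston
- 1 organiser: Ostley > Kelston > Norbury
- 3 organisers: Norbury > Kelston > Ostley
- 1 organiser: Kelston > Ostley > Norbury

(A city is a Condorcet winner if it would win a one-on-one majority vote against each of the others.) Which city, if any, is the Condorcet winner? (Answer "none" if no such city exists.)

Pairwise majorities:
Norbury vs Kelston: Norbury, 6–5.
Norbury–Ostley: Norbury 9–2.
Kelston–Ostley: Kelston 7–4.
Norbury defeats every rival head-to-head and is the Condorcet winner.

Norbury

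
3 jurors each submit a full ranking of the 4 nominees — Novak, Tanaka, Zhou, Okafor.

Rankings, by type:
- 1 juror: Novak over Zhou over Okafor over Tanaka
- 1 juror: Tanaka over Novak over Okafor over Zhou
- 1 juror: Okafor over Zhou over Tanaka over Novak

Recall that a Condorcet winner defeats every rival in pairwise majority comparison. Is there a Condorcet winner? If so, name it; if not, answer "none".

Head-to-head results (3 jurors):
Novak vs Tanaka: Novak is ranked higher on 1 ballot, Tanaka on 2. Tanaka wins 2–1.
Novak vs Zhou: 2 to 1, Novak.
Novak vs Okafor: 2 to 1, Novak.
Tanaka vs Zhou: 1 for Tanaka, 2 for Zhou — Zhou by 2–1.
Tanaka vs Okafor: Tanaka is ranked higher on 1 ballot, Okafor on 2. Okafor wins 2–1.
Zhou vs Okafor: 1 for Zhou, 2 for Okafor — Okafor by 2–1.
No nominee is unbeaten: Novak loses to Tanaka; Tanaka loses to Zhou; Zhou loses to Novak; Okafor loses to Novak. In particular Novak beats Zhou beats Tanaka beats Novak is a majority cycle — no Condorcet winner exists.

none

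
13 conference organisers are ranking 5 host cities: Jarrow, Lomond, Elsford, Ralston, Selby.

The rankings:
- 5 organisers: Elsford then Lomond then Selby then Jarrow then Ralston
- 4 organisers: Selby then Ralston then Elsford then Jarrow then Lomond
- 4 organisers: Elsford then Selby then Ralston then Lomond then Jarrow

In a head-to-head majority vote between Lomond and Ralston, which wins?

Ralston

Ballots ranking Lomond above Ralston: 5.
Ballots ranking Ralston above Lomond: 13 − 5 = 8.
Ralston wins the head-to-head 8–5.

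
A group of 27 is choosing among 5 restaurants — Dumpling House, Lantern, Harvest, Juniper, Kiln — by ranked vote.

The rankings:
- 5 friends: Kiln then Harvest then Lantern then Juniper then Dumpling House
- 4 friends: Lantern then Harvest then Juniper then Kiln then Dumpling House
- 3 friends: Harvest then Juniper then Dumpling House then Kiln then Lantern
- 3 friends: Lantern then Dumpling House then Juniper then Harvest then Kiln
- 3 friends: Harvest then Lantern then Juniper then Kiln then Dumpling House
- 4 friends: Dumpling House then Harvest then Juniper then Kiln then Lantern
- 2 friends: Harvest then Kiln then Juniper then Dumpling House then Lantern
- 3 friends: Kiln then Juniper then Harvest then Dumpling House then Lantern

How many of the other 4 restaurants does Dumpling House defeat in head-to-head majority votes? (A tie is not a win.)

0

Dumpling House against each rival (27 friends):
Dumpling House vs Lantern: Dumpling House preferred on 3+4+2+3 = 12 ballots; Lantern wins 15–12.
Dumpling House vs Harvest: Harvest wins 20–7.
Dumpling House vs Juniper: 7 to 20, Juniper.
Dumpling House vs Kiln: Kiln, 17–10.
Dumpling House beats no one; loses to Lantern, Harvest, Juniper, Kiln — 0 pairwise wins.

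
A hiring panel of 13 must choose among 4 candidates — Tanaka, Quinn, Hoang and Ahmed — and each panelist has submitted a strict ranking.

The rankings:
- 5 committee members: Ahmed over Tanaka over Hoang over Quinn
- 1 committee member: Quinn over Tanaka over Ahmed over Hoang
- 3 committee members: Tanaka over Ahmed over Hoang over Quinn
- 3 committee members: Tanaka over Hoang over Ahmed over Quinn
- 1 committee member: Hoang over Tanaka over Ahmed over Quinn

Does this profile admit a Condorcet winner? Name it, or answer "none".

Tanaka

Check each pair by majority over 13 ballots:
Tanaka vs Quinn: 12 to 1, Tanaka.
Tanaka vs Hoang: Tanaka is ranked higher on 5+1+3+3 = 12 ballots, Hoang on 1. Tanaka wins 12–1.
Tanaka vs Ahmed: 8 to 5, Tanaka.
Quinn vs Hoang: Quinn preferred on 1 ballot; Hoang wins 12–1.
Quinn vs Ahmed: Quinn preferred on 1 ballot; Ahmed wins 12–1.
Hoang vs Ahmed: 4 to 9, Ahmed.
Tanaka wins every pairwise contest, so Tanaka is the Condorcet winner.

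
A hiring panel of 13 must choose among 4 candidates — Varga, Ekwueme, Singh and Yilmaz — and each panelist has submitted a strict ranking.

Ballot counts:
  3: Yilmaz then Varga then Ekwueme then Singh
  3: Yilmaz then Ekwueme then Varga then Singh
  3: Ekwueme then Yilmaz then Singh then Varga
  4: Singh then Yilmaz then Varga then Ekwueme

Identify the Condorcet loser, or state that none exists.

none

Head-to-head results (13 committee members):
Varga vs Ekwueme: Varga, 7–6.
Varga vs Singh: Singh wins 7–6.
Varga vs Yilmaz: 0 to 13, Yilmaz.
Ekwueme–Singh: Ekwueme 9–4.
Ekwueme vs Yilmaz: Yilmaz, 10–3.
Singh–Yilmaz: Yilmaz 9–4.
No candidate is winless: Varga beats Ekwueme; Ekwueme beats Singh; Singh beats Varga; Yilmaz beats Varga. There is no Condorcet loser.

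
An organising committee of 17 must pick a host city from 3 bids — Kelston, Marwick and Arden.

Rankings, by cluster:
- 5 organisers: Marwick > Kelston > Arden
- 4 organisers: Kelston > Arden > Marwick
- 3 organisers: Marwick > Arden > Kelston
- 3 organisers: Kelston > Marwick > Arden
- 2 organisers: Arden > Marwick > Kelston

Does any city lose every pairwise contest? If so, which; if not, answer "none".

Head-to-head results (17 organisers):
Kelston vs Marwick: 7 to 10, Marwick.
Kelston vs Arden: 12 to 5, Kelston.
Marwick vs Arden: Marwick wins 11–6.
Arden loses to every other city — it is the Condorcet loser.

Arden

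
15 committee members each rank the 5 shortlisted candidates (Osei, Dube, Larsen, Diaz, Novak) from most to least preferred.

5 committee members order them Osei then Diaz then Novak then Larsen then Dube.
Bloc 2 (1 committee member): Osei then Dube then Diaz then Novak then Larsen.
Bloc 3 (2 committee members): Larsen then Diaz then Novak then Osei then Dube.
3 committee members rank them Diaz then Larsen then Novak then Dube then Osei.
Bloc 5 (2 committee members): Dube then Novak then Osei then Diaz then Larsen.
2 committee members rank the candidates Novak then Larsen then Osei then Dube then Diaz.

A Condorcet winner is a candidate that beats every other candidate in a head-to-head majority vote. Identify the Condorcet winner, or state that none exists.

none

Pairwise majorities:
Osei vs Dube: Osei wins 10–5.
Osei–Larsen: Osei 8–7.
Osei vs Diaz: 5+1+2+2 = 10 for Osei, 5 for Diaz — Osei by 10–5.
Osei vs Novak: Novak wins 9–6.
Dube vs Larsen: Larsen, 12–3.
Dube vs Diaz: Diaz wins 10–5.
Dube vs Novak: 1+2 = 3 for Dube, 12 for Novak — Novak by 12–3.
Larsen vs Diaz: 4 to 11, Diaz.
Larsen vs Novak: Novak, 10–5.
Diaz vs Novak: 11 to 4, Diaz.
Every candidate loses at least once (Osei loses to Novak; Dube loses to Osei; Larsen loses to Osei; Diaz loses to Osei; Novak loses to Diaz). The majority relation contains the cycle Osei beats Diaz beats Novak beats Osei, so there is no Condorcet winner.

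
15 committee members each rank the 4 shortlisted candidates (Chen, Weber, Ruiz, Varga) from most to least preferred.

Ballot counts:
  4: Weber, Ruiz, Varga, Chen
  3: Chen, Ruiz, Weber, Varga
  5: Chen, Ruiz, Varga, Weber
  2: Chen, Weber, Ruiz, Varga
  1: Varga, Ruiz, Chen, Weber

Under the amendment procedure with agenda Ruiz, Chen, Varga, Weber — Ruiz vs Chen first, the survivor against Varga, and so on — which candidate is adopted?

Round 1: Ruiz vs Chen — 5–10, Chen advances.
Round 2: Chen vs Varga — 10–5, Chen advances.
Round 3: Chen vs Weber — 11–4, Chen advances.
Chen survives the agenda.

Chen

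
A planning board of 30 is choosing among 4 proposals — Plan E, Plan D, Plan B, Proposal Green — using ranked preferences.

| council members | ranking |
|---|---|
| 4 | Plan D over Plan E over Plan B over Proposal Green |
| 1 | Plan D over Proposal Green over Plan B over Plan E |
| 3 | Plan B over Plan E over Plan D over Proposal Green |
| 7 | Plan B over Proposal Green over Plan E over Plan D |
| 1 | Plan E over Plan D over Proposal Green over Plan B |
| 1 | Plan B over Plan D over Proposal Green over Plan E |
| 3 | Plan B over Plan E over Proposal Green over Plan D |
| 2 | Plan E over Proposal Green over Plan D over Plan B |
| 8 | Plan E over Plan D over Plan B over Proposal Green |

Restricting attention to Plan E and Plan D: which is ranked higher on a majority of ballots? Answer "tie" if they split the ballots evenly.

Ballots ranking Plan E above Plan D: 3 + 7 + 1 + 3 + 2 + 8 = 24.
Ballots ranking Plan D above Plan E: 30 − 24 = 6.
Plan E wins the head-to-head 24–6.

Plan E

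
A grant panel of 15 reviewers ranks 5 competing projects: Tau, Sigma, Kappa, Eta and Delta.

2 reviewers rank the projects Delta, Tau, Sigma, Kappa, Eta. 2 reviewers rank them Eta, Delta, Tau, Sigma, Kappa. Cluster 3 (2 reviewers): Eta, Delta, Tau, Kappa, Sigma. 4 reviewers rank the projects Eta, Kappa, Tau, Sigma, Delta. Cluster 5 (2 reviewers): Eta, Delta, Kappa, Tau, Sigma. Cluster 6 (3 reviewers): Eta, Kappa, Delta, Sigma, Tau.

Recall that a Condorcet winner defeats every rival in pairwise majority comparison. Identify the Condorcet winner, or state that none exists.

Check each pair by majority over 15 ballots:
Tau vs Sigma: 12 to 3, Tau.
Tau–Kappa: Kappa 9–6.
Tau vs Eta: 2 for Tau, 13 for Eta — Eta by 13–2.
Tau vs Delta: Delta wins 11–4.
Sigma vs Kappa: Kappa, 11–4.
Sigma vs Eta: Sigma preferred on 2 ballots; Eta wins 13–2.
Sigma vs Delta: Sigma preferred on 4 ballots; Delta wins 11–4.
Kappa vs Eta: 2 for Kappa, 13 for Eta — Eta by 13–2.
Kappa vs Delta: 7 to 8, Delta.
Eta vs Delta: Eta preferred on 2+2+4+2+3 = 13 ballots; Eta wins 13–2.
Eta wins every pairwise contest, so Eta is the Condorcet winner.

Eta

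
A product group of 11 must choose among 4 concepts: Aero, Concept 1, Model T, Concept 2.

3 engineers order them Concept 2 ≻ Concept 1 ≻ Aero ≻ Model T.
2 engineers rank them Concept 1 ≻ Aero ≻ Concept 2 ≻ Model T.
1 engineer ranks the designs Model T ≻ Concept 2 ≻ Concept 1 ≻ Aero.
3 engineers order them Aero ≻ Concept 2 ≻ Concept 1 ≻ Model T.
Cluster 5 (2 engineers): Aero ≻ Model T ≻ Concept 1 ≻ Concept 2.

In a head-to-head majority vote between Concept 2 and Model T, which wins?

Ballots ranking Concept 2 above Model T: 3 + 2 + 3 = 8.
Ballots ranking Model T above Concept 2: 11 − 8 = 3.
Concept 2 wins the head-to-head 8–3.

Concept 2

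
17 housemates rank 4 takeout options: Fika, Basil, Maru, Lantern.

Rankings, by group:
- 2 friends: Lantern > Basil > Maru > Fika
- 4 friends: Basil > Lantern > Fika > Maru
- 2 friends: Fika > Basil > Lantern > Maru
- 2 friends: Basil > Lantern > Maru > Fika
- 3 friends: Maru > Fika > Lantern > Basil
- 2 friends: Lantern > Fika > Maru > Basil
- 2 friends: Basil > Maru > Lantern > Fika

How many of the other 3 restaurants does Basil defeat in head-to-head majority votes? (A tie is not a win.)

3

Basil against each rival (17 friends):
Basil–Fika: Basil 10–7.
Basil vs Maru: Basil preferred on 2+4+2+2+2 = 12 ballots; Basil wins 12–5.
Basil vs Lantern: 10 to 7, Basil.
Basil beats Fika, Maru, Lantern — 3 pairwise wins.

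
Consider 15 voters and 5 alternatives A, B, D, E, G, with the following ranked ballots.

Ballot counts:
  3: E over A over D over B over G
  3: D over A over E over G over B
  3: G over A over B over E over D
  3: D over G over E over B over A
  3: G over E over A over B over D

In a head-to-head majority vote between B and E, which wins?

Ballots ranking B above E: 3.
Ballots ranking E above B: 15 − 3 = 12.
E wins the head-to-head 12–3.

E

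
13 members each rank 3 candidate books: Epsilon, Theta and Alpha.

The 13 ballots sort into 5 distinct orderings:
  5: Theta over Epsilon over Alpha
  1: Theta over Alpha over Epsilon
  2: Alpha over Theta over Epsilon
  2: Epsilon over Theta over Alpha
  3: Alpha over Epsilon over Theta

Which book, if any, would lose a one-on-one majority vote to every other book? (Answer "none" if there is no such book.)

Pairwise majorities:
Epsilon vs Theta: Theta wins 8–5.
Epsilon vs Alpha: Epsilon preferred on 5+2 = 7 ballots; Epsilon wins 7–6.
Theta vs Alpha: Theta preferred on 5+1+2 = 8 ballots; Theta wins 8–5.
Alpha is beaten in every head-to-head and is the Condorcet loser.

Alpha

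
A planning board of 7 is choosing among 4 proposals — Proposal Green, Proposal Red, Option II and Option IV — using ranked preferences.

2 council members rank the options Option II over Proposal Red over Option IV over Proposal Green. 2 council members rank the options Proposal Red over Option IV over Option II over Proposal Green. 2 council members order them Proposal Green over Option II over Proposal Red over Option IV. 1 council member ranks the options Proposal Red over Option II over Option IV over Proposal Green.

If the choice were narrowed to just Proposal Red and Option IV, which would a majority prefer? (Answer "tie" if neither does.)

Proposal Red

Ballots ranking Proposal Red above Option IV: 2 + 2 + 2 + 1 = 7.
Ballots ranking Option IV above Proposal Red: 7 − 7 = 0.
Proposal Red wins the head-to-head 7–0.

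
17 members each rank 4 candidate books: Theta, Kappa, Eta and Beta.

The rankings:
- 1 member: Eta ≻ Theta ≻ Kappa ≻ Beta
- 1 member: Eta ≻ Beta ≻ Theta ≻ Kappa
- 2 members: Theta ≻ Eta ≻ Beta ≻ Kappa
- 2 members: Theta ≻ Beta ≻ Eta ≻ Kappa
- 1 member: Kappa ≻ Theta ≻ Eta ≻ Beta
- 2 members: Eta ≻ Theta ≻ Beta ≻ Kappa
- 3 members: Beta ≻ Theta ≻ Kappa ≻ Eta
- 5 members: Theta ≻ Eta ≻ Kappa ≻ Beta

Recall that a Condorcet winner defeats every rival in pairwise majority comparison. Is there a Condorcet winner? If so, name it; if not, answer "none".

Theta

Check each pair by majority over 17 ballots:
Theta vs Kappa: 16 to 1, Theta.
Theta vs Eta: 13 to 4, Theta.
Theta vs Beta: Theta preferred on 1+2+2+1+2+5 = 13 ballots; Theta wins 13–4.
Kappa vs Eta: Kappa preferred on 1+3 = 4 ballots; Eta wins 13–4.
Kappa vs Beta: 1+1+5 = 7 for Kappa, 10 for Beta — Beta by 10–7.
Eta vs Beta: 12 to 5, Eta.
Only Theta has no losses; Theta is the Condorcet winner.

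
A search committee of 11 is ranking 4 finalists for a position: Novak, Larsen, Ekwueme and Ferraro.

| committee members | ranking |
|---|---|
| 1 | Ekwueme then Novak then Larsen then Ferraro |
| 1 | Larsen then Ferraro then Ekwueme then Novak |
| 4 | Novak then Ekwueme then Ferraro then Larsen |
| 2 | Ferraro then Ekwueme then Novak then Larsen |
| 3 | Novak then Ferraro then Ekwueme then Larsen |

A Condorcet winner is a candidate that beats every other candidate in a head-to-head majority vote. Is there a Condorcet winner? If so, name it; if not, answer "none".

Novak

Head-to-head results (11 committee members):
Novak–Larsen: Novak 10–1.
Novak–Ekwueme: Novak 7–4.
Novak vs Ferraro: Novak wins 8–3.
Larsen–Ekwueme: Ekwueme 10–1.
Larsen–Ferraro: Ferraro 9–2.
Ekwueme–Ferraro: Ferraro 6–5.
Novak wins every pairwise contest, so Novak is the Condorcet winner.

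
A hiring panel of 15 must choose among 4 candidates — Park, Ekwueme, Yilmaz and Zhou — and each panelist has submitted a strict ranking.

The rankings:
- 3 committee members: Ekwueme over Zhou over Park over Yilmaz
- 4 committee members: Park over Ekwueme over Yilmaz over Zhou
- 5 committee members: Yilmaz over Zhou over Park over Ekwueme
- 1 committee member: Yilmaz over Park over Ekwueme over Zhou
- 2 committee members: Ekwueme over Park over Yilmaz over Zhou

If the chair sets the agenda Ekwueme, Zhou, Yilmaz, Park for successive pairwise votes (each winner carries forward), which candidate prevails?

Park

Round 1: Ekwueme vs Zhou — 10–5, Ekwueme advances.
Round 2: Ekwueme vs Yilmaz — 9–6, Ekwueme advances.
Round 3: Ekwueme vs Park — 5–10, Park advances.
Park survives the agenda.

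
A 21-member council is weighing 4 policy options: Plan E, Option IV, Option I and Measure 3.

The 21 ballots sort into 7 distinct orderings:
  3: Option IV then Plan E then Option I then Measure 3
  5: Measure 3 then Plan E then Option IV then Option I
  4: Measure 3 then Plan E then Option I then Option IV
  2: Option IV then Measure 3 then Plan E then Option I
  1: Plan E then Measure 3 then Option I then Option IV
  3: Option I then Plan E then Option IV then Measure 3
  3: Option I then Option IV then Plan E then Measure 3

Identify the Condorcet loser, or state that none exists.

none

Pairwise majorities:
Plan E–Option IV: Plan E 13–8.
Plan E–Option I: Plan E 15–6.
Plan E vs Measure 3: Plan E preferred on 3+1+3+3 = 10 ballots; Measure 3 wins 11–10.
Option IV vs Option I: Option IV preferred on 3+5+2 = 10 ballots; Option I wins 11–10.
Option IV vs Measure 3: Option IV, 11–10.
Option I–Measure 3: Measure 3 12–9.
Each option has at least one pairwise win (Plan E beats Option IV; Option IV beats Measure 3; Option I beats Option IV; Measure 3 beats Plan E) — no Condorcet loser.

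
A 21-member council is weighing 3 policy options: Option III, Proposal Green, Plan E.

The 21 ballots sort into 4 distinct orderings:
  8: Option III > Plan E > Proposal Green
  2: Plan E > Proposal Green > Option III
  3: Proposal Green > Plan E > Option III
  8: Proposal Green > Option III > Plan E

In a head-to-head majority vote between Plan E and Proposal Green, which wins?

Proposal Green

Ballots ranking Plan E above Proposal Green: 8 + 2 = 10.
Ballots ranking Proposal Green above Plan E: 21 − 10 = 11.
Proposal Green wins the head-to-head 11–10.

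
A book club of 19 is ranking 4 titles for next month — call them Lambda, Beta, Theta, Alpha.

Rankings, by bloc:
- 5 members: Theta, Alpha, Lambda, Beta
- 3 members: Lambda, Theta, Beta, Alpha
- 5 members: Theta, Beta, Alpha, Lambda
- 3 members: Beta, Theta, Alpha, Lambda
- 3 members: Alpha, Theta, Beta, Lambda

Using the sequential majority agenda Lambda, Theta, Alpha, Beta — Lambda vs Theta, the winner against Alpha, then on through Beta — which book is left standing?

Round 1: Lambda vs Theta — 3–16, Theta advances.
Round 2: Theta vs Alpha — 16–3, Theta advances.
Round 3: Theta vs Beta — 16–3, Theta advances.
The agenda winner is Theta.

Theta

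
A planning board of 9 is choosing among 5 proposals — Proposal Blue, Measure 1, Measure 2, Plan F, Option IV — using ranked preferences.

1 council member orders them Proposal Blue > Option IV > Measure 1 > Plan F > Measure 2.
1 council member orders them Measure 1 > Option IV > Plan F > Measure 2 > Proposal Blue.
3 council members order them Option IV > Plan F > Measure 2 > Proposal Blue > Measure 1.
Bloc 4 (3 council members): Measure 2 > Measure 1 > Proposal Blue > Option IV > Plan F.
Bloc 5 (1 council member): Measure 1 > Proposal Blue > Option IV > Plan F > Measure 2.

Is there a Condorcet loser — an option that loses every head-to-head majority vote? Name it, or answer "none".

Head-to-head results (9 council members):
Proposal Blue vs Measure 1: Measure 1 wins 5–4.
Proposal Blue vs Measure 2: 2 to 7, Measure 2.
Proposal Blue vs Plan F: Proposal Blue, 5–4.
Proposal Blue–Option IV: Proposal Blue 5–4.
Measure 1 vs Measure 2: Measure 2 wins 6–3.
Measure 1 vs Plan F: Measure 1 wins 6–3.
Measure 1 vs Option IV: 5 to 4, Measure 1.
Measure 2 vs Plan F: 3 for Measure 2, 6 for Plan F — Plan F by 6–3.
Measure 2 vs Option IV: Option IV wins 6–3.
Plan F vs Option IV: Plan F is ranked higher on 0 ballots, Option IV on 9. Option IV wins 9–0.
No option is winless: Proposal Blue beats Plan F; Measure 1 beats Proposal Blue; Measure 2 beats Proposal Blue; Plan F beats Measure 2; Option IV beats Measure 2. There is no Condorcet loser.

none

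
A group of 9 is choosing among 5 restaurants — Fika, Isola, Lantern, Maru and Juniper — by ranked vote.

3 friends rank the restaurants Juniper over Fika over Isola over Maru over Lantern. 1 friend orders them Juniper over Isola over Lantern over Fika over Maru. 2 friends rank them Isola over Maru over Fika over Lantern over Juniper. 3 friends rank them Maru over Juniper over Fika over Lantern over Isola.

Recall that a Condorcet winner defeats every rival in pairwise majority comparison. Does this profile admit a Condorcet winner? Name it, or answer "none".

Head-to-head results (9 friends):
Fika–Isola: Fika 6–3.
Fika vs Lantern: Fika, 8–1.
Fika vs Maru: Maru, 5–4.
Fika vs Juniper: Juniper wins 7–2.
Isola–Lantern: Isola 6–3.
Isola vs Maru: Isola, 6–3.
Isola vs Juniper: Juniper, 7–2.
Lantern vs Maru: Maru wins 8–1.
Lantern–Juniper: Juniper 7–2.
Maru vs Juniper: Maru wins 5–4.
No restaurant is unbeaten: Fika loses to Maru; Isola loses to Fika; Lantern loses to Fika; Maru loses to Isola; Juniper loses to Maru. In particular Fika > Isola > Maru > Fika is a majority cycle — no Condorcet winner exists.

none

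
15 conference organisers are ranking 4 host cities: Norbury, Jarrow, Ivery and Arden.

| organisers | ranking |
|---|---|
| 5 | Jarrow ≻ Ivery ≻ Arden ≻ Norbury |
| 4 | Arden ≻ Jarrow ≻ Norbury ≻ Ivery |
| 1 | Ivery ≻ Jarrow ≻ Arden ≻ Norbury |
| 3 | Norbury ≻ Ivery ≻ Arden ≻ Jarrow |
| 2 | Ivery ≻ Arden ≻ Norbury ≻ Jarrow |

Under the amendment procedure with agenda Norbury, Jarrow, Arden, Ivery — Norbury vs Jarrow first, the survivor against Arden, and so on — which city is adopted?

Ivery

Round 1: Norbury vs Jarrow — 5–10, Jarrow advances.
Round 2: Jarrow vs Arden — 6–9, Arden advances.
Round 3: Arden vs Ivery — 4–11, Ivery advances.
Ivery survives the agenda.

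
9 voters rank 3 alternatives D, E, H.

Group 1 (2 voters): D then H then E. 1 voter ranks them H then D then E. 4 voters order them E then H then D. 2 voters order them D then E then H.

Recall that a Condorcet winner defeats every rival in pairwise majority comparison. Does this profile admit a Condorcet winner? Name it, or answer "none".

Pairwise majorities:
D vs E: D is ranked higher on 2+1+2 = 5 ballots, E on 4. D wins 5–4.
D vs H: 4 to 5, H.
E vs H: E preferred on 4+2 = 6 ballots; E wins 6–3.
Every alternative loses at least once (D loses to H; E loses to D; H loses to E). The majority relation contains the cycle D beats E beats H beats D, so there is no Condorcet winner.

none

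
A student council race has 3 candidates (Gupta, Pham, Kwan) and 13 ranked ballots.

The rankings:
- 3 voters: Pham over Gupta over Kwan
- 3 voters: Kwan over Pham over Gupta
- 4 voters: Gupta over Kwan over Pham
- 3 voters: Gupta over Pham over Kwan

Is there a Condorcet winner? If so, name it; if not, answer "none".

Gupta

Check each pair by majority over 13 ballots:
Gupta vs Pham: Gupta, 7–6.
Gupta–Kwan: Gupta 10–3.
Pham vs Kwan: Kwan wins 7–6.
Only Gupta has no losses; Gupta is the Condorcet winner.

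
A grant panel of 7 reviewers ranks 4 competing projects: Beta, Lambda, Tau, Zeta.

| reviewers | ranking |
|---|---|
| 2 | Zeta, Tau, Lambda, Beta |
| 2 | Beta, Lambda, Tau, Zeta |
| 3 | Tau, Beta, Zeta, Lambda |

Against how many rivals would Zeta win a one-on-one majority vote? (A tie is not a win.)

1

Zeta against each rival (7 reviewers):
Zeta vs Beta: Zeta is ranked higher on 2 ballots, Beta on 5. Beta wins 5–2.
Zeta vs Lambda: Zeta, 5–2.
Zeta vs Tau: Tau, 5–2.
Zeta beats Lambda; loses to Beta, Tau — 1 pairwise win.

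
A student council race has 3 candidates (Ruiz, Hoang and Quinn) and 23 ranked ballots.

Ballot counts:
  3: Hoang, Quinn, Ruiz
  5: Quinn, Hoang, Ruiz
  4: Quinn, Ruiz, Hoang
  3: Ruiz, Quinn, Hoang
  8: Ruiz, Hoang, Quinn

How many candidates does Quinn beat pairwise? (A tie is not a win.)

Quinn against each rival (23 voters):
Quinn vs Ruiz: Quinn preferred on 3+5+4 = 12 ballots; Quinn wins 12–11.
Quinn vs Hoang: Quinn wins 12–11.
Quinn beats Ruiz, Hoang — 2 pairwise wins.

2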